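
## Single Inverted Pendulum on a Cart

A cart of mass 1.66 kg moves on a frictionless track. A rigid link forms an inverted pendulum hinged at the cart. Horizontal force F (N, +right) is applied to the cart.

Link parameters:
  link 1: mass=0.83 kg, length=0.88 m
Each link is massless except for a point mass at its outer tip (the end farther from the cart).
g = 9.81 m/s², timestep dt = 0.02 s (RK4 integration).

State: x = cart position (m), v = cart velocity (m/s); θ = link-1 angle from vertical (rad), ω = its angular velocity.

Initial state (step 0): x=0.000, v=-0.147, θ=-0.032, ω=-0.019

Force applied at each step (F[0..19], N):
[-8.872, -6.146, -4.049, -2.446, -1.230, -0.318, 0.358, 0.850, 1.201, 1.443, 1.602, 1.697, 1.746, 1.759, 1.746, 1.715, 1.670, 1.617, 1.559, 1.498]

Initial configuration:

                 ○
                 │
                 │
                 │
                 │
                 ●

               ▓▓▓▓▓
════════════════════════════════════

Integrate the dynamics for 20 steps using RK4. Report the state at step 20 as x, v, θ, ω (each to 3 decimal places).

apply F[0]=-8.872 → step 1: x=-0.004, v=-0.251, θ=-0.031, ω=0.092
apply F[1]=-6.146 → step 2: x=-0.010, v=-0.322, θ=-0.029, ω=0.166
apply F[2]=-4.049 → step 3: x=-0.017, v=-0.368, θ=-0.025, ω=0.212
apply F[3]=-2.446 → step 4: x=-0.024, v=-0.395, θ=-0.020, ω=0.238
apply F[4]=-1.230 → step 5: x=-0.032, v=-0.408, θ=-0.016, ω=0.249
apply F[5]=-0.318 → step 6: x=-0.040, v=-0.411, θ=-0.011, ω=0.249
apply F[6]=+0.358 → step 7: x=-0.049, v=-0.406, θ=-0.006, ω=0.241
apply F[7]=+0.850 → step 8: x=-0.057, v=-0.395, θ=-0.001, ω=0.228
apply F[8]=+1.201 → step 9: x=-0.064, v=-0.381, θ=0.003, ω=0.212
apply F[9]=+1.443 → step 10: x=-0.072, v=-0.364, θ=0.007, ω=0.195
apply F[10]=+1.602 → step 11: x=-0.079, v=-0.346, θ=0.011, ω=0.176
apply F[11]=+1.697 → step 12: x=-0.086, v=-0.326, θ=0.015, ω=0.157
apply F[12]=+1.746 → step 13: x=-0.092, v=-0.307, θ=0.017, ω=0.138
apply F[13]=+1.759 → step 14: x=-0.098, v=-0.288, θ=0.020, ω=0.120
apply F[14]=+1.746 → step 15: x=-0.103, v=-0.269, θ=0.022, ω=0.104
apply F[15]=+1.715 → step 16: x=-0.109, v=-0.250, θ=0.024, ω=0.088
apply F[16]=+1.670 → step 17: x=-0.113, v=-0.233, θ=0.026, ω=0.073
apply F[17]=+1.617 → step 18: x=-0.118, v=-0.216, θ=0.027, ω=0.060
apply F[18]=+1.559 → step 19: x=-0.122, v=-0.200, θ=0.028, ω=0.048
apply F[19]=+1.498 → step 20: x=-0.126, v=-0.184, θ=0.029, ω=0.037

Answer: x=-0.126, v=-0.184, θ=0.029, ω=0.037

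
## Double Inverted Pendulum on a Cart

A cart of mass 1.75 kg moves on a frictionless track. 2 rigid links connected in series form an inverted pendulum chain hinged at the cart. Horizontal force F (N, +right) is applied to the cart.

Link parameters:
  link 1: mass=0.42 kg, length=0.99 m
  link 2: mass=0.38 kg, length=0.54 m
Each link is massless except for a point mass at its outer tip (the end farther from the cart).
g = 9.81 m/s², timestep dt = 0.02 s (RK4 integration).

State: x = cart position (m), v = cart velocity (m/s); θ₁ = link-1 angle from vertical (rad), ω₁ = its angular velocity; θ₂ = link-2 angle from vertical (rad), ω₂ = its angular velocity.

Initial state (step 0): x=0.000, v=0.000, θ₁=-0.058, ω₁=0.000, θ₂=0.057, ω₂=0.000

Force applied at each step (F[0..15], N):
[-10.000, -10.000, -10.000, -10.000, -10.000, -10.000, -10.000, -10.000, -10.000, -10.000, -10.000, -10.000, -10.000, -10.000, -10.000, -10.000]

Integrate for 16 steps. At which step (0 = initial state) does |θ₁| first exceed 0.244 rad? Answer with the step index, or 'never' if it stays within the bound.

Answer: never

Derivation:
apply F[0]=-10.000 → step 1: x=-0.001, v=-0.109, θ₁=-0.057, ω₁=0.078, θ₂=0.058, ω₂=0.081
apply F[1]=-10.000 → step 2: x=-0.004, v=-0.218, θ₁=-0.055, ω₁=0.156, θ₂=0.060, ω₂=0.162
apply F[2]=-10.000 → step 3: x=-0.010, v=-0.328, θ₁=-0.051, ω₁=0.235, θ₂=0.064, ω₂=0.242
apply F[3]=-10.000 → step 4: x=-0.017, v=-0.438, θ₁=-0.045, ω₁=0.316, θ₂=0.070, ω₂=0.322
apply F[4]=-10.000 → step 5: x=-0.027, v=-0.548, θ₁=-0.038, ω₁=0.399, θ₂=0.077, ω₂=0.401
apply F[5]=-10.000 → step 6: x=-0.039, v=-0.659, θ₁=-0.030, ω₁=0.484, θ₂=0.086, ω₂=0.480
apply F[6]=-10.000 → step 7: x=-0.054, v=-0.772, θ₁=-0.019, ω₁=0.573, θ₂=0.096, ω₂=0.557
apply F[7]=-10.000 → step 8: x=-0.070, v=-0.885, θ₁=-0.007, ω₁=0.666, θ₂=0.108, ω₂=0.632
apply F[8]=-10.000 → step 9: x=-0.089, v=-0.999, θ₁=0.008, ω₁=0.763, θ₂=0.122, ω₂=0.705
apply F[9]=-10.000 → step 10: x=-0.110, v=-1.115, θ₁=0.024, ω₁=0.865, θ₂=0.136, ω₂=0.775
apply F[10]=-10.000 → step 11: x=-0.134, v=-1.231, θ₁=0.042, ω₁=0.972, θ₂=0.153, ω₂=0.842
apply F[11]=-10.000 → step 12: x=-0.160, v=-1.350, θ₁=0.063, ω₁=1.086, θ₂=0.170, ω₂=0.904
apply F[12]=-10.000 → step 13: x=-0.188, v=-1.469, θ₁=0.086, ω₁=1.207, θ₂=0.189, ω₂=0.962
apply F[13]=-10.000 → step 14: x=-0.218, v=-1.590, θ₁=0.111, ω₁=1.335, θ₂=0.208, ω₂=1.013
apply F[14]=-10.000 → step 15: x=-0.251, v=-1.712, θ₁=0.139, ω₁=1.471, θ₂=0.229, ω₂=1.057
apply F[15]=-10.000 → step 16: x=-0.287, v=-1.835, θ₁=0.170, ω₁=1.616, θ₂=0.251, ω₂=1.094
max |θ₁| = 0.170 ≤ 0.244 over all 17 states.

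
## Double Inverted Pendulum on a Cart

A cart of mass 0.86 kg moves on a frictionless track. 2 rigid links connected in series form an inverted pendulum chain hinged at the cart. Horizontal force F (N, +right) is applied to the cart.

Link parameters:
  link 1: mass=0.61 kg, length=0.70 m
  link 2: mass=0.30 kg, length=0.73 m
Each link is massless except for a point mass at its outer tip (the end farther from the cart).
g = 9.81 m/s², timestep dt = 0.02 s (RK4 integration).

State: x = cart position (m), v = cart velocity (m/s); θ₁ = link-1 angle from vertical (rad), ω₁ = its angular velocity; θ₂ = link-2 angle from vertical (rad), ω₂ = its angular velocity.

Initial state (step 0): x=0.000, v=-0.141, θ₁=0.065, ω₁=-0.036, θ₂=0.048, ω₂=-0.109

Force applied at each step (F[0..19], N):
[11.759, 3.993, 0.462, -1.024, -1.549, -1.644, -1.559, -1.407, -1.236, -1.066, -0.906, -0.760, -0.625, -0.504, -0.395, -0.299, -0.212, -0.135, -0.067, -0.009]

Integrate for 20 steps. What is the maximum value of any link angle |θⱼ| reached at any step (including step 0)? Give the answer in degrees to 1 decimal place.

Answer: 3.7°

Derivation:
apply F[0]=+11.759 → step 1: x=-0.000, v=0.118, θ₁=0.061, ω₁=-0.385, θ₂=0.046, ω₂=-0.116
apply F[1]=+3.993 → step 2: x=0.003, v=0.199, θ₁=0.052, ω₁=-0.483, θ₂=0.043, ω₂=-0.121
apply F[2]=+0.462 → step 3: x=0.007, v=0.200, θ₁=0.043, ω₁=-0.471, θ₂=0.041, ω₂=-0.123
apply F[3]=-1.024 → step 4: x=0.011, v=0.169, θ₁=0.034, ω₁=-0.416, θ₂=0.038, ω₂=-0.122
apply F[4]=-1.549 → step 5: x=0.014, v=0.127, θ₁=0.026, ω₁=-0.348, θ₂=0.036, ω₂=-0.119
apply F[5]=-1.644 → step 6: x=0.016, v=0.084, θ₁=0.020, ω₁=-0.282, θ₂=0.034, ω₂=-0.115
apply F[6]=-1.559 → step 7: x=0.017, v=0.044, θ₁=0.015, ω₁=-0.222, θ₂=0.031, ω₂=-0.109
apply F[7]=-1.407 → step 8: x=0.017, v=0.009, θ₁=0.011, ω₁=-0.171, θ₂=0.029, ω₂=-0.102
apply F[8]=-1.236 → step 9: x=0.017, v=-0.022, θ₁=0.008, ω₁=-0.127, θ₂=0.027, ω₂=-0.094
apply F[9]=-1.066 → step 10: x=0.017, v=-0.048, θ₁=0.006, ω₁=-0.091, θ₂=0.026, ω₂=-0.086
apply F[10]=-0.906 → step 11: x=0.015, v=-0.070, θ₁=0.004, ω₁=-0.060, θ₂=0.024, ω₂=-0.078
apply F[11]=-0.760 → step 12: x=0.014, v=-0.089, θ₁=0.003, ω₁=-0.036, θ₂=0.022, ω₂=-0.070
apply F[12]=-0.625 → step 13: x=0.012, v=-0.104, θ₁=0.003, ω₁=-0.016, θ₂=0.021, ω₂=-0.063
apply F[13]=-0.504 → step 14: x=0.010, v=-0.116, θ₁=0.003, ω₁=-0.000, θ₂=0.020, ω₂=-0.055
apply F[14]=-0.395 → step 15: x=0.007, v=-0.126, θ₁=0.003, ω₁=0.012, θ₂=0.019, ω₂=-0.049
apply F[15]=-0.299 → step 16: x=0.005, v=-0.133, θ₁=0.003, ω₁=0.022, θ₂=0.018, ω₂=-0.042
apply F[16]=-0.212 → step 17: x=0.002, v=-0.139, θ₁=0.003, ω₁=0.029, θ₂=0.017, ω₂=-0.037
apply F[17]=-0.135 → step 18: x=-0.001, v=-0.143, θ₁=0.004, ω₁=0.033, θ₂=0.017, ω₂=-0.031
apply F[18]=-0.067 → step 19: x=-0.004, v=-0.145, θ₁=0.005, ω₁=0.037, θ₂=0.016, ω₂=-0.027
apply F[19]=-0.009 → step 20: x=-0.007, v=-0.147, θ₁=0.006, ω₁=0.038, θ₂=0.015, ω₂=-0.022
Max |angle| over trajectory = 0.065 rad = 3.7°.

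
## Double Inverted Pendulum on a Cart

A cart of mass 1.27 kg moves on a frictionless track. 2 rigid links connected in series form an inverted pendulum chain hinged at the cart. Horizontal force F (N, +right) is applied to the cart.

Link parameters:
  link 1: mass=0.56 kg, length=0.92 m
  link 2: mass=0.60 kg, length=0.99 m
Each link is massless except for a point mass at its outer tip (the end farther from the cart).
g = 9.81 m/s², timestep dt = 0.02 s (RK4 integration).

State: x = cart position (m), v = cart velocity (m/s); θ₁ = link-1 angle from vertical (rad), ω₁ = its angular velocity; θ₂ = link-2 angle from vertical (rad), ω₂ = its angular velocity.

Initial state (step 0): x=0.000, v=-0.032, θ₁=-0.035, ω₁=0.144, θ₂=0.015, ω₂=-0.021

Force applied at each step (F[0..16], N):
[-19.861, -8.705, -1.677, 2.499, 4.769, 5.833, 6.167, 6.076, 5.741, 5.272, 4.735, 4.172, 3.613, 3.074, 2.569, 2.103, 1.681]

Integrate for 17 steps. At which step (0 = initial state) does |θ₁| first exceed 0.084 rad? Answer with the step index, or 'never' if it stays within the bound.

apply F[0]=-19.861 → step 1: x=-0.004, v=-0.339, θ₁=-0.029, ω₁=0.459, θ₂=0.015, ω₂=-0.001
apply F[1]=-8.705 → step 2: x=-0.012, v=-0.472, θ₁=-0.019, ω₁=0.590, θ₂=0.015, ω₂=0.015
apply F[2]=-1.677 → step 3: x=-0.021, v=-0.496, θ₁=-0.007, ω₁=0.607, θ₂=0.015, ω₂=0.026
apply F[3]=+2.499 → step 4: x=-0.031, v=-0.456, θ₁=0.005, ω₁=0.560, θ₂=0.016, ω₂=0.032
apply F[4]=+4.769 → step 5: x=-0.039, v=-0.383, θ₁=0.016, ω₁=0.482, θ₂=0.017, ω₂=0.035
apply F[5]=+5.833 → step 6: x=-0.046, v=-0.295, θ₁=0.024, ω₁=0.391, θ₂=0.017, ω₂=0.033
apply F[6]=+6.167 → step 7: x=-0.051, v=-0.203, θ₁=0.031, ω₁=0.299, θ₂=0.018, ω₂=0.029
apply F[7]=+6.076 → step 8: x=-0.054, v=-0.113, θ₁=0.036, ω₁=0.212, θ₂=0.018, ω₂=0.023
apply F[8]=+5.741 → step 9: x=-0.056, v=-0.030, θ₁=0.040, ω₁=0.134, θ₂=0.019, ω₂=0.015
apply F[9]=+5.272 → step 10: x=-0.056, v=0.046, θ₁=0.042, ω₁=0.066, θ₂=0.019, ω₂=0.006
apply F[10]=+4.735 → step 11: x=-0.054, v=0.113, θ₁=0.042, ω₁=0.008, θ₂=0.019, ω₂=-0.004
apply F[11]=+4.172 → step 12: x=-0.051, v=0.171, θ₁=0.042, ω₁=-0.041, θ₂=0.019, ω₂=-0.014
apply F[12]=+3.613 → step 13: x=-0.047, v=0.220, θ₁=0.041, ω₁=-0.080, θ₂=0.019, ω₂=-0.023
apply F[13]=+3.074 → step 14: x=-0.042, v=0.262, θ₁=0.039, ω₁=-0.112, θ₂=0.018, ω₂=-0.032
apply F[14]=+2.569 → step 15: x=-0.037, v=0.295, θ₁=0.037, ω₁=-0.136, θ₂=0.017, ω₂=-0.040
apply F[15]=+2.103 → step 16: x=-0.031, v=0.322, θ₁=0.034, ω₁=-0.153, θ₂=0.016, ω₂=-0.048
apply F[16]=+1.681 → step 17: x=-0.024, v=0.343, θ₁=0.030, ω₁=-0.165, θ₂=0.015, ω₂=-0.055
max |θ₁| = 0.042 ≤ 0.084 over all 18 states.

Answer: never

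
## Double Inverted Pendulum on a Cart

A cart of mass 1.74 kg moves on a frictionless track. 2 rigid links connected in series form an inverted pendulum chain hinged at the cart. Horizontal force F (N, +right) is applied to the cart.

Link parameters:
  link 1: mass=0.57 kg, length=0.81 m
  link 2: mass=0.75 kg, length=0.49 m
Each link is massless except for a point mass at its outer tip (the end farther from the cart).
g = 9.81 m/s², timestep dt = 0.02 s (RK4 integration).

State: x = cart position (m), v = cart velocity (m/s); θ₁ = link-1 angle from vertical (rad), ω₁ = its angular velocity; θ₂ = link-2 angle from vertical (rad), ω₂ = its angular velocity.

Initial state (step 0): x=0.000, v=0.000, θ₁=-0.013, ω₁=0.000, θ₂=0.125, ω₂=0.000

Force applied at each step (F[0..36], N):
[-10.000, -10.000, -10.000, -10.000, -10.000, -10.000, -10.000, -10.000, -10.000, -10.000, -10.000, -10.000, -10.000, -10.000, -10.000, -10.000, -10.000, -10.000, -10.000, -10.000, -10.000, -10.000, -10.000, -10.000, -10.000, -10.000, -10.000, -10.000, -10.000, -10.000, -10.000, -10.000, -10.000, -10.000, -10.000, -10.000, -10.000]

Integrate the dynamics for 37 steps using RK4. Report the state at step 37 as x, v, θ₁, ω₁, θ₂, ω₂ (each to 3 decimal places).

apply F[0]=-10.000 → step 1: x=-0.001, v=-0.113, θ₁=-0.012, ω₁=0.094, θ₂=0.126, ω₂=0.125
apply F[1]=-10.000 → step 2: x=-0.005, v=-0.226, θ₁=-0.009, ω₁=0.188, θ₂=0.130, ω₂=0.251
apply F[2]=-10.000 → step 3: x=-0.010, v=-0.340, θ₁=-0.005, ω₁=0.285, θ₂=0.136, ω₂=0.377
apply F[3]=-10.000 → step 4: x=-0.018, v=-0.455, θ₁=0.002, ω₁=0.383, θ₂=0.145, ω₂=0.503
apply F[4]=-10.000 → step 5: x=-0.028, v=-0.571, θ₁=0.011, ω₁=0.485, θ₂=0.156, ω₂=0.629
apply F[5]=-10.000 → step 6: x=-0.041, v=-0.688, θ₁=0.022, ω₁=0.592, θ₂=0.170, ω₂=0.754
apply F[6]=-10.000 → step 7: x=-0.056, v=-0.807, θ₁=0.035, ω₁=0.703, θ₂=0.187, ω₂=0.880
apply F[7]=-10.000 → step 8: x=-0.073, v=-0.927, θ₁=0.050, ω₁=0.820, θ₂=0.205, ω₂=1.004
apply F[8]=-10.000 → step 9: x=-0.093, v=-1.049, θ₁=0.067, ω₁=0.945, θ₂=0.227, ω₂=1.126
apply F[9]=-10.000 → step 10: x=-0.115, v=-1.174, θ₁=0.088, ω₁=1.078, θ₂=0.250, ω₂=1.244
apply F[10]=-10.000 → step 11: x=-0.140, v=-1.299, θ₁=0.111, ω₁=1.220, θ₂=0.276, ω₂=1.358
apply F[11]=-10.000 → step 12: x=-0.167, v=-1.427, θ₁=0.136, ω₁=1.372, θ₂=0.305, ω₂=1.465
apply F[12]=-10.000 → step 13: x=-0.197, v=-1.556, θ₁=0.166, ω₁=1.535, θ₂=0.335, ω₂=1.563
apply F[13]=-10.000 → step 14: x=-0.229, v=-1.686, θ₁=0.198, ω₁=1.710, θ₂=0.367, ω₂=1.649
apply F[14]=-10.000 → step 15: x=-0.265, v=-1.816, θ₁=0.234, ω₁=1.897, θ₂=0.401, ω₂=1.722
apply F[15]=-10.000 → step 16: x=-0.302, v=-1.945, θ₁=0.274, ω₁=2.096, θ₂=0.436, ω₂=1.779
apply F[16]=-10.000 → step 17: x=-0.342, v=-2.071, θ₁=0.318, ω₁=2.306, θ₂=0.472, ω₂=1.819
apply F[17]=-10.000 → step 18: x=-0.385, v=-2.194, θ₁=0.366, ω₁=2.526, θ₂=0.509, ω₂=1.840
apply F[18]=-10.000 → step 19: x=-0.430, v=-2.310, θ₁=0.419, ω₁=2.753, θ₂=0.545, ω₂=1.843
apply F[19]=-10.000 → step 20: x=-0.477, v=-2.418, θ₁=0.476, ω₁=2.985, θ₂=0.582, ω₂=1.832
apply F[20]=-10.000 → step 21: x=-0.527, v=-2.514, θ₁=0.538, ω₁=3.216, θ₂=0.619, ω₂=1.810
apply F[21]=-10.000 → step 22: x=-0.578, v=-2.598, θ₁=0.605, ω₁=3.443, θ₂=0.655, ω₂=1.787
apply F[22]=-10.000 → step 23: x=-0.630, v=-2.665, θ₁=0.676, ω₁=3.661, θ₂=0.690, ω₂=1.771
apply F[23]=-10.000 → step 24: x=-0.684, v=-2.715, θ₁=0.751, ω₁=3.864, θ₂=0.726, ω₂=1.775
apply F[24]=-10.000 → step 25: x=-0.739, v=-2.746, θ₁=0.831, ω₁=4.050, θ₂=0.761, ω₂=1.810
apply F[25]=-10.000 → step 26: x=-0.794, v=-2.758, θ₁=0.913, ω₁=4.217, θ₂=0.798, ω₂=1.887
apply F[26]=-10.000 → step 27: x=-0.849, v=-2.752, θ₁=0.999, ω₁=4.363, θ₂=0.837, ω₂=2.015
apply F[27]=-10.000 → step 28: x=-0.904, v=-2.727, θ₁=1.088, ω₁=4.489, θ₂=0.879, ω₂=2.200
apply F[28]=-10.000 → step 29: x=-0.958, v=-2.686, θ₁=1.178, ω₁=4.596, θ₂=0.926, ω₂=2.447
apply F[29]=-10.000 → step 30: x=-1.011, v=-2.629, θ₁=1.271, ω₁=4.685, θ₂=0.977, ω₂=2.755
apply F[30]=-10.000 → step 31: x=-1.063, v=-2.556, θ₁=1.366, ω₁=4.758, θ₂=1.036, ω₂=3.127
apply F[31]=-10.000 → step 32: x=-1.113, v=-2.468, θ₁=1.462, ω₁=4.814, θ₂=1.103, ω₂=3.560
apply F[32]=-10.000 → step 33: x=-1.162, v=-2.364, θ₁=1.558, ω₁=4.854, θ₂=1.179, ω₂=4.053
apply F[33]=-10.000 → step 34: x=-1.208, v=-2.244, θ₁=1.656, ω₁=4.878, θ₂=1.265, ω₂=4.604
apply F[34]=-10.000 → step 35: x=-1.251, v=-2.107, θ₁=1.753, ω₁=4.885, θ₂=1.364, ω₂=5.209
apply F[35]=-10.000 → step 36: x=-1.292, v=-1.950, θ₁=1.851, ω₁=4.878, θ₂=1.474, ω₂=5.862
apply F[36]=-10.000 → step 37: x=-1.329, v=-1.770, θ₁=1.948, ω₁=4.863, θ₂=1.598, ω₂=6.552

Answer: x=-1.329, v=-1.770, θ₁=1.948, ω₁=4.863, θ₂=1.598, ω₂=6.552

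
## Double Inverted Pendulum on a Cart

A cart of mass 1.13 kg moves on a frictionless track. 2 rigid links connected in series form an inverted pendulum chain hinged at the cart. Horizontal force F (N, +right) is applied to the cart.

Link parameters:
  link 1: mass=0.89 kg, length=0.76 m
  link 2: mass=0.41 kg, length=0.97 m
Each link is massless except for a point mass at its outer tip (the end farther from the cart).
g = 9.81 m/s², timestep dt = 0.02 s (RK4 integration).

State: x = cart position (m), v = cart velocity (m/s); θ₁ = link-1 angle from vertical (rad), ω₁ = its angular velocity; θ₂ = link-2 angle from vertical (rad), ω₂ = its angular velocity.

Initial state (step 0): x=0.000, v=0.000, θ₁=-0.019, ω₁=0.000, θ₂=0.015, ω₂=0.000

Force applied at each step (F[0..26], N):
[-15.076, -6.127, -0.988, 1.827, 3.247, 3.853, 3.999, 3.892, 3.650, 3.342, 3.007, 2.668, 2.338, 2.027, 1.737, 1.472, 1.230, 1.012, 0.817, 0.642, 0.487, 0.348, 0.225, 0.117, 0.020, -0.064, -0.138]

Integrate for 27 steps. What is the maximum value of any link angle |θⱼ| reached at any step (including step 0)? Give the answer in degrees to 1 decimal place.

Answer: 2.3°

Derivation:
apply F[0]=-15.076 → step 1: x=-0.003, v=-0.263, θ₁=-0.016, ω₁=0.337, θ₂=0.015, ω₂=0.010
apply F[1]=-6.127 → step 2: x=-0.009, v=-0.369, θ₁=-0.008, ω₁=0.470, θ₂=0.015, ω₂=0.018
apply F[2]=-0.988 → step 3: x=-0.016, v=-0.385, θ₁=0.002, ω₁=0.489, θ₂=0.016, ω₂=0.023
apply F[3]=+1.827 → step 4: x=-0.024, v=-0.355, θ₁=0.011, ω₁=0.449, θ₂=0.016, ω₂=0.026
apply F[4]=+3.247 → step 5: x=-0.030, v=-0.301, θ₁=0.020, ω₁=0.382, θ₂=0.017, ω₂=0.026
apply F[5]=+3.853 → step 6: x=-0.036, v=-0.238, θ₁=0.027, ω₁=0.306, θ₂=0.017, ω₂=0.024
apply F[6]=+3.999 → step 7: x=-0.040, v=-0.173, θ₁=0.032, ω₁=0.231, θ₂=0.018, ω₂=0.021
apply F[7]=+3.892 → step 8: x=-0.043, v=-0.112, θ₁=0.036, ω₁=0.161, θ₂=0.018, ω₂=0.016
apply F[8]=+3.650 → step 9: x=-0.044, v=-0.056, θ₁=0.038, ω₁=0.099, θ₂=0.018, ω₂=0.010
apply F[9]=+3.342 → step 10: x=-0.045, v=-0.006, θ₁=0.040, ω₁=0.046, θ₂=0.019, ω₂=0.004
apply F[10]=+3.007 → step 11: x=-0.045, v=0.038, θ₁=0.040, ω₁=0.001, θ₂=0.019, ω₂=-0.002
apply F[11]=+2.668 → step 12: x=-0.044, v=0.076, θ₁=0.040, ω₁=-0.036, θ₂=0.018, ω₂=-0.009
apply F[12]=+2.338 → step 13: x=-0.042, v=0.109, θ₁=0.039, ω₁=-0.066, θ₂=0.018, ω₂=-0.015
apply F[13]=+2.027 → step 14: x=-0.039, v=0.136, θ₁=0.037, ω₁=-0.090, θ₂=0.018, ω₂=-0.021
apply F[14]=+1.737 → step 15: x=-0.036, v=0.158, θ₁=0.035, ω₁=-0.108, θ₂=0.017, ω₂=-0.027
apply F[15]=+1.472 → step 16: x=-0.033, v=0.177, θ₁=0.033, ω₁=-0.121, θ₂=0.017, ω₂=-0.032
apply F[16]=+1.230 → step 17: x=-0.029, v=0.191, θ₁=0.031, ω₁=-0.130, θ₂=0.016, ω₂=-0.036
apply F[17]=+1.012 → step 18: x=-0.025, v=0.202, θ₁=0.028, ω₁=-0.135, θ₂=0.015, ω₂=-0.040
apply F[18]=+0.817 → step 19: x=-0.021, v=0.211, θ₁=0.025, ω₁=-0.138, θ₂=0.015, ω₂=-0.044
apply F[19]=+0.642 → step 20: x=-0.017, v=0.217, θ₁=0.023, ω₁=-0.139, θ₂=0.014, ω₂=-0.047
apply F[20]=+0.487 → step 21: x=-0.013, v=0.221, θ₁=0.020, ω₁=-0.137, θ₂=0.013, ω₂=-0.049
apply F[21]=+0.348 → step 22: x=-0.008, v=0.223, θ₁=0.017, ω₁=-0.134, θ₂=0.012, ω₂=-0.051
apply F[22]=+0.225 → step 23: x=-0.004, v=0.223, θ₁=0.014, ω₁=-0.130, θ₂=0.011, ω₂=-0.052
apply F[23]=+0.117 → step 24: x=0.001, v=0.222, θ₁=0.012, ω₁=-0.126, θ₂=0.010, ω₂=-0.053
apply F[24]=+0.020 → step 25: x=0.005, v=0.220, θ₁=0.009, ω₁=-0.120, θ₂=0.009, ω₂=-0.053
apply F[25]=-0.064 → step 26: x=0.010, v=0.217, θ₁=0.007, ω₁=-0.114, θ₂=0.007, ω₂=-0.054
apply F[26]=-0.138 → step 27: x=0.014, v=0.213, θ₁=0.005, ω₁=-0.107, θ₂=0.006, ω₂=-0.053
Max |angle| over trajectory = 0.040 rad = 2.3°.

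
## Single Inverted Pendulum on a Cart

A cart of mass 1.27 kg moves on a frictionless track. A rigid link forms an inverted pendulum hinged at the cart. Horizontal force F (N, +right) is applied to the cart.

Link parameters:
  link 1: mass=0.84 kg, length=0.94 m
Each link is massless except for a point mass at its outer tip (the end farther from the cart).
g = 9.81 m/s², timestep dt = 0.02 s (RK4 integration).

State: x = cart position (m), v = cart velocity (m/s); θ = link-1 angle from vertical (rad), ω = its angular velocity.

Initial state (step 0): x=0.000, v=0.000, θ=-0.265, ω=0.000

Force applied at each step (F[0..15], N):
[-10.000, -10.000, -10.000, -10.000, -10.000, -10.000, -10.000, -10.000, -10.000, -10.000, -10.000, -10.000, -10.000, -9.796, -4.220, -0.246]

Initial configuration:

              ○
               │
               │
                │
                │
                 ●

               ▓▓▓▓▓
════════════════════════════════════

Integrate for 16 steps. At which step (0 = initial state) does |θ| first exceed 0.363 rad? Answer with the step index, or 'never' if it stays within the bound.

apply F[0]=-10.000 → step 1: x=-0.001, v=-0.119, θ=-0.264, ω=0.068
apply F[1]=-10.000 → step 2: x=-0.005, v=-0.239, θ=-0.262, ω=0.136
apply F[2]=-10.000 → step 3: x=-0.011, v=-0.359, θ=-0.259, ω=0.206
apply F[3]=-10.000 → step 4: x=-0.019, v=-0.479, θ=-0.254, ω=0.277
apply F[4]=-10.000 → step 5: x=-0.030, v=-0.601, θ=-0.248, ω=0.351
apply F[5]=-10.000 → step 6: x=-0.043, v=-0.724, θ=-0.240, ω=0.427
apply F[6]=-10.000 → step 7: x=-0.059, v=-0.848, θ=-0.231, ω=0.507
apply F[7]=-10.000 → step 8: x=-0.077, v=-0.974, θ=-0.220, ω=0.591
apply F[8]=-10.000 → step 9: x=-0.098, v=-1.102, θ=-0.207, ω=0.679
apply F[9]=-10.000 → step 10: x=-0.121, v=-1.232, θ=-0.192, ω=0.773
apply F[10]=-10.000 → step 11: x=-0.147, v=-1.365, θ=-0.176, ω=0.874
apply F[11]=-10.000 → step 12: x=-0.176, v=-1.500, θ=-0.157, ω=0.981
apply F[12]=-10.000 → step 13: x=-0.207, v=-1.639, θ=-0.137, ω=1.097
apply F[13]=-9.796 → step 14: x=-0.241, v=-1.778, θ=-0.114, ω=1.217
apply F[14]=-4.220 → step 15: x=-0.277, v=-1.833, θ=-0.089, ω=1.254
apply F[15]=-0.246 → step 16: x=-0.314, v=-1.828, θ=-0.064, ω=1.233
max |θ| = 0.265 ≤ 0.363 over all 17 states.

Answer: never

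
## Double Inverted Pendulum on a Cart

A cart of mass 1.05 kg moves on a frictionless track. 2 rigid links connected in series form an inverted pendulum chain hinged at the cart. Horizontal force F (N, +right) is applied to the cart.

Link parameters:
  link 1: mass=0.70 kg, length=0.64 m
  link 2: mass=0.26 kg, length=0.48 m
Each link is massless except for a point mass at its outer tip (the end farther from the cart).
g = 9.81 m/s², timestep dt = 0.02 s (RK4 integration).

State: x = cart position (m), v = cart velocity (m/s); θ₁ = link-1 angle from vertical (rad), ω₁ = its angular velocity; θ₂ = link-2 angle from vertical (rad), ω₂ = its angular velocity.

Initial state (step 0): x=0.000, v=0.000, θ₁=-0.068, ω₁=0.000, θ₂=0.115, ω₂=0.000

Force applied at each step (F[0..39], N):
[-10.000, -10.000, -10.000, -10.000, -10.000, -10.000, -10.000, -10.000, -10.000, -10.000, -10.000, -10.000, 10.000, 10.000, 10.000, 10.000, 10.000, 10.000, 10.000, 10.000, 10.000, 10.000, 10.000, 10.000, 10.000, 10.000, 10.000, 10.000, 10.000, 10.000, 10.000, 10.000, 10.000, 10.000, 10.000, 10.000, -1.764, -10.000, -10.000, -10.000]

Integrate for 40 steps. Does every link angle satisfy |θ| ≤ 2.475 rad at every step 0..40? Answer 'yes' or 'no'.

Answer: no

Derivation:
apply F[0]=-10.000 → step 1: x=-0.002, v=-0.178, θ₁=-0.066, ω₁=0.236, θ₂=0.116, ω₂=0.106
apply F[1]=-10.000 → step 2: x=-0.007, v=-0.357, θ₁=-0.059, ω₁=0.475, θ₂=0.119, ω₂=0.210
apply F[2]=-10.000 → step 3: x=-0.016, v=-0.538, θ₁=-0.047, ω₁=0.721, θ₂=0.124, ω₂=0.309
apply F[3]=-10.000 → step 4: x=-0.029, v=-0.721, θ₁=-0.030, ω₁=0.978, θ₂=0.132, ω₂=0.399
apply F[4]=-10.000 → step 5: x=-0.045, v=-0.909, θ₁=-0.007, ω₁=1.249, θ₂=0.140, ω₂=0.479
apply F[5]=-10.000 → step 6: x=-0.065, v=-1.100, θ₁=0.020, ω₁=1.536, θ₂=0.151, ω₂=0.546
apply F[6]=-10.000 → step 7: x=-0.089, v=-1.296, θ₁=0.054, ω₁=1.843, θ₂=0.162, ω₂=0.598
apply F[7]=-10.000 → step 8: x=-0.117, v=-1.495, θ₁=0.094, ω₁=2.168, θ₂=0.174, ω₂=0.632
apply F[8]=-10.000 → step 9: x=-0.149, v=-1.696, θ₁=0.141, ω₁=2.512, θ₂=0.187, ω₂=0.651
apply F[9]=-10.000 → step 10: x=-0.185, v=-1.896, θ₁=0.195, ω₁=2.871, θ₂=0.200, ω₂=0.656
apply F[10]=-10.000 → step 11: x=-0.225, v=-2.092, θ₁=0.256, ω₁=3.238, θ₂=0.213, ω₂=0.655
apply F[11]=-10.000 → step 12: x=-0.268, v=-2.278, θ₁=0.324, ω₁=3.603, θ₂=0.227, ω₂=0.659
apply F[12]=+10.000 → step 13: x=-0.312, v=-2.113, θ₁=0.395, ω₁=3.476, θ₂=0.240, ω₂=0.630
apply F[13]=+10.000 → step 14: x=-0.353, v=-1.957, θ₁=0.464, ω₁=3.391, θ₂=0.252, ω₂=0.583
apply F[14]=+10.000 → step 15: x=-0.391, v=-1.808, θ₁=0.531, ω₁=3.346, θ₂=0.263, ω₂=0.518
apply F[15]=+10.000 → step 16: x=-0.425, v=-1.665, θ₁=0.598, ω₁=3.335, θ₂=0.272, ω₂=0.437
apply F[16]=+10.000 → step 17: x=-0.457, v=-1.525, θ₁=0.665, ω₁=3.357, θ₂=0.280, ω₂=0.345
apply F[17]=+10.000 → step 18: x=-0.486, v=-1.386, θ₁=0.732, ω₁=3.406, θ₂=0.286, ω₂=0.244
apply F[18]=+10.000 → step 19: x=-0.513, v=-1.246, θ₁=0.801, ω₁=3.481, θ₂=0.290, ω₂=0.138
apply F[19]=+10.000 → step 20: x=-0.536, v=-1.104, θ₁=0.872, ω₁=3.577, θ₂=0.292, ω₂=0.033
apply F[20]=+10.000 → step 21: x=-0.557, v=-0.957, θ₁=0.944, ω₁=3.694, θ₂=0.291, ω₂=-0.066
apply F[21]=+10.000 → step 22: x=-0.574, v=-0.803, θ₁=1.019, ω₁=3.829, θ₂=0.289, ω₂=-0.154
apply F[22]=+10.000 → step 23: x=-0.589, v=-0.641, θ₁=1.098, ω₁=3.982, θ₂=0.285, ω₂=-0.225
apply F[23]=+10.000 → step 24: x=-0.600, v=-0.469, θ₁=1.179, ω₁=4.154, θ₂=0.280, ω₂=-0.272
apply F[24]=+10.000 → step 25: x=-0.607, v=-0.285, θ₁=1.264, ω₁=4.345, θ₂=0.274, ω₂=-0.289
apply F[25]=+10.000 → step 26: x=-0.611, v=-0.086, θ₁=1.353, ω₁=4.558, θ₂=0.269, ω₂=-0.267
apply F[26]=+10.000 → step 27: x=-0.611, v=0.128, θ₁=1.446, ω₁=4.797, θ₂=0.264, ω₂=-0.198
apply F[27]=+10.000 → step 28: x=-0.606, v=0.362, θ₁=1.545, ω₁=5.067, θ₂=0.261, ω₂=-0.070
apply F[28]=+10.000 → step 29: x=-0.596, v=0.618, θ₁=1.649, ω₁=5.374, θ₂=0.262, ω₂=0.131
apply F[29]=+10.000 → step 30: x=-0.581, v=0.902, θ₁=1.760, ω₁=5.729, θ₂=0.267, ω₂=0.420
apply F[30]=+10.000 → step 31: x=-0.560, v=1.217, θ₁=1.879, ω₁=6.145, θ₂=0.279, ω₂=0.823
apply F[31]=+10.000 → step 32: x=-0.532, v=1.571, θ₁=2.006, ω₁=6.636, θ₂=0.301, ω₂=1.370
apply F[32]=+10.000 → step 33: x=-0.497, v=1.971, θ₁=2.145, ω₁=7.222, θ₂=0.335, ω₂=2.107
apply F[33]=+10.000 → step 34: x=-0.453, v=2.424, θ₁=2.296, ω₁=7.927, θ₂=0.387, ω₂=3.098
apply F[34]=+10.000 → step 35: x=-0.399, v=2.933, θ₁=2.463, ω₁=8.762, θ₂=0.462, ω₂=4.435
apply F[35]=+10.000 → step 36: x=-0.335, v=3.479, θ₁=2.647, ω₁=9.707, θ₂=0.567, ω₂=6.238
apply F[36]=-1.764 → step 37: x=-0.262, v=3.795, θ₁=2.848, ω₁=10.339, θ₂=0.716, ω₂=8.692
apply F[37]=-10.000 → step 38: x=-0.186, v=3.799, θ₁=3.056, ω₁=10.351, θ₂=0.917, ω₂=11.411
apply F[38]=-10.000 → step 39: x=-0.112, v=3.597, θ₁=3.258, ω₁=9.731, θ₂=1.171, ω₂=13.862
apply F[39]=-10.000 → step 40: x=-0.043, v=3.271, θ₁=3.441, ω₁=8.539, θ₂=1.468, ω₂=15.722
Max |angle| over trajectory = 3.441 rad; bound = 2.475 → exceeded.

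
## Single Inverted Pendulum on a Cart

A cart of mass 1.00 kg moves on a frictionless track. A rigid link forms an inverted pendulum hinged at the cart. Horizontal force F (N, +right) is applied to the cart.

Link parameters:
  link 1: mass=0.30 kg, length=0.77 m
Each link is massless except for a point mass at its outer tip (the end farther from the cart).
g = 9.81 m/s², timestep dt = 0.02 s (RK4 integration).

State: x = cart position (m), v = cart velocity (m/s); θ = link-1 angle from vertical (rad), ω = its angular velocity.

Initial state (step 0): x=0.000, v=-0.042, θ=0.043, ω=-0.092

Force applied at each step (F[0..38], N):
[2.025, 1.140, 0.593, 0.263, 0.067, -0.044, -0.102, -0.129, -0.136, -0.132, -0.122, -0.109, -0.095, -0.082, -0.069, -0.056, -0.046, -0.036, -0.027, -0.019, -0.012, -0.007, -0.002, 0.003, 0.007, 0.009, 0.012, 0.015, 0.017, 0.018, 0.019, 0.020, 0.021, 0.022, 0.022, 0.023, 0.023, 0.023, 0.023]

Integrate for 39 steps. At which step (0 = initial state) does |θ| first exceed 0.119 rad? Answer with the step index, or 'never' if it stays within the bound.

Answer: never

Derivation:
apply F[0]=+2.025 → step 1: x=-0.000, v=-0.004, θ=0.041, ω=-0.131
apply F[1]=+1.140 → step 2: x=-0.000, v=0.016, θ=0.038, ω=-0.147
apply F[2]=+0.593 → step 3: x=0.000, v=0.026, θ=0.035, ω=-0.150
apply F[3]=+0.263 → step 4: x=0.001, v=0.029, θ=0.032, ω=-0.146
apply F[4]=+0.067 → step 5: x=0.001, v=0.029, θ=0.029, ω=-0.138
apply F[5]=-0.044 → step 6: x=0.002, v=0.027, θ=0.027, ω=-0.127
apply F[6]=-0.102 → step 7: x=0.002, v=0.023, θ=0.024, ω=-0.116
apply F[7]=-0.129 → step 8: x=0.003, v=0.019, θ=0.022, ω=-0.105
apply F[8]=-0.136 → step 9: x=0.003, v=0.015, θ=0.020, ω=-0.095
apply F[9]=-0.132 → step 10: x=0.003, v=0.011, θ=0.018, ω=-0.085
apply F[10]=-0.122 → step 11: x=0.004, v=0.008, θ=0.016, ω=-0.076
apply F[11]=-0.109 → step 12: x=0.004, v=0.005, θ=0.015, ω=-0.068
apply F[12]=-0.095 → step 13: x=0.004, v=0.002, θ=0.014, ω=-0.061
apply F[13]=-0.082 → step 14: x=0.004, v=-0.000, θ=0.013, ω=-0.055
apply F[14]=-0.069 → step 15: x=0.004, v=-0.002, θ=0.012, ω=-0.049
apply F[15]=-0.056 → step 16: x=0.004, v=-0.004, θ=0.011, ω=-0.044
apply F[16]=-0.046 → step 17: x=0.004, v=-0.006, θ=0.010, ω=-0.039
apply F[17]=-0.036 → step 18: x=0.003, v=-0.007, θ=0.009, ω=-0.035
apply F[18]=-0.027 → step 19: x=0.003, v=-0.008, θ=0.008, ω=-0.031
apply F[19]=-0.019 → step 20: x=0.003, v=-0.009, θ=0.008, ω=-0.028
apply F[20]=-0.012 → step 21: x=0.003, v=-0.010, θ=0.007, ω=-0.025
apply F[21]=-0.007 → step 22: x=0.003, v=-0.010, θ=0.007, ω=-0.023
apply F[22]=-0.002 → step 23: x=0.002, v=-0.011, θ=0.006, ω=-0.021
apply F[23]=+0.003 → step 24: x=0.002, v=-0.011, θ=0.006, ω=-0.019
apply F[24]=+0.007 → step 25: x=0.002, v=-0.011, θ=0.006, ω=-0.017
apply F[25]=+0.009 → step 26: x=0.002, v=-0.011, θ=0.005, ω=-0.015
apply F[26]=+0.012 → step 27: x=0.002, v=-0.011, θ=0.005, ω=-0.014
apply F[27]=+0.015 → step 28: x=0.001, v=-0.011, θ=0.005, ω=-0.013
apply F[28]=+0.017 → step 29: x=0.001, v=-0.011, θ=0.004, ω=-0.012
apply F[29]=+0.018 → step 30: x=0.001, v=-0.011, θ=0.004, ω=-0.011
apply F[30]=+0.019 → step 31: x=0.001, v=-0.011, θ=0.004, ω=-0.010
apply F[31]=+0.020 → step 32: x=0.000, v=-0.011, θ=0.004, ω=-0.009
apply F[32]=+0.021 → step 33: x=0.000, v=-0.011, θ=0.004, ω=-0.008
apply F[33]=+0.022 → step 34: x=0.000, v=-0.010, θ=0.004, ω=-0.008
apply F[34]=+0.022 → step 35: x=-0.000, v=-0.010, θ=0.003, ω=-0.007
apply F[35]=+0.023 → step 36: x=-0.000, v=-0.010, θ=0.003, ω=-0.007
apply F[36]=+0.023 → step 37: x=-0.001, v=-0.010, θ=0.003, ω=-0.006
apply F[37]=+0.023 → step 38: x=-0.001, v=-0.009, θ=0.003, ω=-0.006
apply F[38]=+0.023 → step 39: x=-0.001, v=-0.009, θ=0.003, ω=-0.006
max |θ| = 0.043 ≤ 0.119 over all 40 states.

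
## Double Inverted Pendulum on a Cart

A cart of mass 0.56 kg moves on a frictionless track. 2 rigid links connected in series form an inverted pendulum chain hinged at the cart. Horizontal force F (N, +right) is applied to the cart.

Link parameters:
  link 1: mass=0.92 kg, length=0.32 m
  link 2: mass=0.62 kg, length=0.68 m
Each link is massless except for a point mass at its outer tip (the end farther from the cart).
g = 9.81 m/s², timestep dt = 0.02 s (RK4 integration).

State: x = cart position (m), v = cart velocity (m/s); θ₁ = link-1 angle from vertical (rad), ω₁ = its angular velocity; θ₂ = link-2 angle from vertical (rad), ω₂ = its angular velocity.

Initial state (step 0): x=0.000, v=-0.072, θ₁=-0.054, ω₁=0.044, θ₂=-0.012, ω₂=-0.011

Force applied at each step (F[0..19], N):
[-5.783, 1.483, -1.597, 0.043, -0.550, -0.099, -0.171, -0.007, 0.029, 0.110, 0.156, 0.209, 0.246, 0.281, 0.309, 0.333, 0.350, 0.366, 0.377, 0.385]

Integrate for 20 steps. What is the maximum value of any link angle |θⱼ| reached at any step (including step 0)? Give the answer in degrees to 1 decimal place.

apply F[0]=-5.783 → step 1: x=-0.003, v=-0.249, θ₁=-0.048, ω₁=0.549, θ₂=-0.012, ω₂=0.009
apply F[1]=+1.483 → step 2: x=-0.007, v=-0.174, θ₁=-0.040, ω₁=0.272, θ₂=-0.012, ω₂=0.024
apply F[2]=-1.597 → step 3: x=-0.011, v=-0.211, θ₁=-0.034, ω₁=0.355, θ₂=-0.011, ω₂=0.036
apply F[3]=+0.043 → step 4: x=-0.015, v=-0.193, θ₁=-0.027, ω₁=0.272, θ₂=-0.010, ω₂=0.046
apply F[4]=-0.550 → step 5: x=-0.019, v=-0.199, θ₁=-0.022, ω₁=0.271, θ₂=-0.009, ω₂=0.053
apply F[5]=-0.099 → step 6: x=-0.023, v=-0.192, θ₁=-0.017, ω₁=0.233, θ₂=-0.008, ω₂=0.058
apply F[6]=-0.171 → step 7: x=-0.027, v=-0.190, θ₁=-0.013, ω₁=0.215, θ₂=-0.007, ω₂=0.062
apply F[7]=-0.007 → step 8: x=-0.031, v=-0.185, θ₁=-0.009, ω₁=0.190, θ₂=-0.006, ω₂=0.064
apply F[8]=+0.029 → step 9: x=-0.034, v=-0.180, θ₁=-0.005, ω₁=0.171, θ₂=-0.004, ω₂=0.064
apply F[9]=+0.110 → step 10: x=-0.038, v=-0.175, θ₁=-0.002, ω₁=0.151, θ₂=-0.003, ω₂=0.064
apply F[10]=+0.156 → step 11: x=-0.041, v=-0.169, θ₁=0.001, ω₁=0.134, θ₂=-0.002, ω₂=0.063
apply F[11]=+0.209 → step 12: x=-0.045, v=-0.163, θ₁=0.004, ω₁=0.117, θ₂=-0.001, ω₂=0.061
apply F[12]=+0.246 → step 13: x=-0.048, v=-0.156, θ₁=0.006, ω₁=0.103, θ₂=0.001, ω₂=0.059
apply F[13]=+0.281 → step 14: x=-0.051, v=-0.150, θ₁=0.008, ω₁=0.089, θ₂=0.002, ω₂=0.057
apply F[14]=+0.309 → step 15: x=-0.054, v=-0.144, θ₁=0.009, ω₁=0.077, θ₂=0.003, ω₂=0.054
apply F[15]=+0.333 → step 16: x=-0.057, v=-0.137, θ₁=0.011, ω₁=0.066, θ₂=0.004, ω₂=0.050
apply F[16]=+0.350 → step 17: x=-0.059, v=-0.131, θ₁=0.012, ω₁=0.056, θ₂=0.005, ω₂=0.047
apply F[17]=+0.366 → step 18: x=-0.062, v=-0.124, θ₁=0.013, ω₁=0.047, θ₂=0.006, ω₂=0.043
apply F[18]=+0.377 → step 19: x=-0.064, v=-0.118, θ₁=0.014, ω₁=0.039, θ₂=0.007, ω₂=0.040
apply F[19]=+0.385 → step 20: x=-0.067, v=-0.112, θ₁=0.015, ω₁=0.031, θ₂=0.007, ω₂=0.037
Max |angle| over trajectory = 0.054 rad = 3.1°.

Answer: 3.1°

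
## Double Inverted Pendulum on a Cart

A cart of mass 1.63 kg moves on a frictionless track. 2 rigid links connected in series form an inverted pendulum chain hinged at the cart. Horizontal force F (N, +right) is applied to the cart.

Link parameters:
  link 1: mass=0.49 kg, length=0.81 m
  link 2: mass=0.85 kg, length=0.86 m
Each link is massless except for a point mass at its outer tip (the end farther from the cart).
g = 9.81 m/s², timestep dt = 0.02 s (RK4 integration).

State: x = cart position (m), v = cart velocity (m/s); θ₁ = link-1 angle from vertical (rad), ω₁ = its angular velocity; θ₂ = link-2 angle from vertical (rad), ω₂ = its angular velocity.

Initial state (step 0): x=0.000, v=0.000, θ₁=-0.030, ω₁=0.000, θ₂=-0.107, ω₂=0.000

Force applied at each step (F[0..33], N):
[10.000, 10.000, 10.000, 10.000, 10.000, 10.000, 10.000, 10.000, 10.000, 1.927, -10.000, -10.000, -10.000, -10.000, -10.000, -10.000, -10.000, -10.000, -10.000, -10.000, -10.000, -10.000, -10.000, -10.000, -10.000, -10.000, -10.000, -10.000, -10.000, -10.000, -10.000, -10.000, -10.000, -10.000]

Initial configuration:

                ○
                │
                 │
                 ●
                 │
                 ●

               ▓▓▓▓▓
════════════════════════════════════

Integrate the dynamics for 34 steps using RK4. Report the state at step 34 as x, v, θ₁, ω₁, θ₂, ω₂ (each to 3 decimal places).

apply F[0]=+10.000 → step 1: x=0.001, v=0.127, θ₁=-0.031, ω₁=-0.134, θ₂=-0.107, ω₂=-0.046
apply F[1]=+10.000 → step 2: x=0.005, v=0.255, θ₁=-0.035, ω₁=-0.269, θ₂=-0.109, ω₂=-0.091
apply F[2]=+10.000 → step 3: x=0.011, v=0.384, θ₁=-0.042, ω₁=-0.408, θ₂=-0.111, ω₂=-0.134
apply F[3]=+10.000 → step 4: x=0.020, v=0.514, θ₁=-0.052, ω₁=-0.554, θ₂=-0.114, ω₂=-0.173
apply F[4]=+10.000 → step 5: x=0.032, v=0.645, θ₁=-0.064, ω₁=-0.707, θ₂=-0.118, ω₂=-0.206
apply F[5]=+10.000 → step 6: x=0.046, v=0.778, θ₁=-0.080, ω₁=-0.870, θ₂=-0.122, ω₂=-0.233
apply F[6]=+10.000 → step 7: x=0.063, v=0.913, θ₁=-0.099, ω₁=-1.045, θ₂=-0.127, ω₂=-0.252
apply F[7]=+10.000 → step 8: x=0.083, v=1.050, θ₁=-0.122, ω₁=-1.233, θ₂=-0.132, ω₂=-0.262
apply F[8]=+10.000 → step 9: x=0.105, v=1.189, θ₁=-0.149, ω₁=-1.436, θ₂=-0.138, ω₂=-0.262
apply F[9]=+1.927 → step 10: x=0.129, v=1.232, θ₁=-0.178, ω₁=-1.536, θ₂=-0.143, ω₂=-0.251
apply F[10]=-10.000 → step 11: x=0.153, v=1.137, θ₁=-0.209, ω₁=-1.485, θ₂=-0.148, ω₂=-0.224
apply F[11]=-10.000 → step 12: x=0.175, v=1.046, θ₁=-0.238, ω₁=-1.456, θ₂=-0.152, ω₂=-0.183
apply F[12]=-10.000 → step 13: x=0.195, v=0.959, θ₁=-0.267, ω₁=-1.449, θ₂=-0.155, ω₂=-0.128
apply F[13]=-10.000 → step 14: x=0.213, v=0.876, θ₁=-0.296, ω₁=-1.464, θ₂=-0.157, ω₂=-0.060
apply F[14]=-10.000 → step 15: x=0.230, v=0.796, θ₁=-0.326, ω₁=-1.498, θ₂=-0.157, ω₂=0.022
apply F[15]=-10.000 → step 16: x=0.245, v=0.718, θ₁=-0.356, ω₁=-1.552, θ₂=-0.156, ω₂=0.118
apply F[16]=-10.000 → step 17: x=0.259, v=0.642, θ₁=-0.388, ω₁=-1.623, θ₂=-0.152, ω₂=0.225
apply F[17]=-10.000 → step 18: x=0.271, v=0.567, θ₁=-0.421, ω₁=-1.710, θ₂=-0.147, ω₂=0.343
apply F[18]=-10.000 → step 19: x=0.281, v=0.492, θ₁=-0.456, ω₁=-1.810, θ₂=-0.138, ω₂=0.471
apply F[19]=-10.000 → step 20: x=0.291, v=0.417, θ₁=-0.494, ω₁=-1.921, θ₂=-0.128, ω₂=0.604
apply F[20]=-10.000 → step 21: x=0.298, v=0.339, θ₁=-0.533, ω₁=-2.040, θ₂=-0.114, ω₂=0.740
apply F[21]=-10.000 → step 22: x=0.304, v=0.259, θ₁=-0.575, ω₁=-2.162, θ₂=-0.098, ω₂=0.876
apply F[22]=-10.000 → step 23: x=0.308, v=0.176, θ₁=-0.620, ω₁=-2.285, θ₂=-0.079, ω₂=1.008
apply F[23]=-10.000 → step 24: x=0.311, v=0.089, θ₁=-0.667, ω₁=-2.406, θ₂=-0.058, ω₂=1.133
apply F[24]=-10.000 → step 25: x=0.312, v=-0.002, θ₁=-0.716, ω₁=-2.525, θ₂=-0.034, ω₂=1.249
apply F[25]=-10.000 → step 26: x=0.311, v=-0.097, θ₁=-0.768, ω₁=-2.639, θ₂=-0.008, ω₂=1.352
apply F[26]=-10.000 → step 27: x=0.308, v=-0.196, θ₁=-0.821, ω₁=-2.750, θ₂=0.020, ω₂=1.444
apply F[27]=-10.000 → step 28: x=0.303, v=-0.300, θ₁=-0.878, ω₁=-2.858, θ₂=0.050, ω₂=1.521
apply F[28]=-10.000 → step 29: x=0.296, v=-0.407, θ₁=-0.936, ω₁=-2.965, θ₂=0.081, ω₂=1.585
apply F[29]=-10.000 → step 30: x=0.287, v=-0.517, θ₁=-0.996, ω₁=-3.072, θ₂=0.113, ω₂=1.635
apply F[30]=-10.000 → step 31: x=0.275, v=-0.632, θ₁=-1.059, ω₁=-3.182, θ₂=0.146, ω₂=1.669
apply F[31]=-10.000 → step 32: x=0.262, v=-0.750, θ₁=-1.123, ω₁=-3.297, θ₂=0.180, ω₂=1.688
apply F[32]=-10.000 → step 33: x=0.245, v=-0.872, θ₁=-1.191, ω₁=-3.421, θ₂=0.213, ω₂=1.689
apply F[33]=-10.000 → step 34: x=0.227, v=-0.999, θ₁=-1.260, ω₁=-3.557, θ₂=0.247, ω₂=1.672

Answer: x=0.227, v=-0.999, θ₁=-1.260, ω₁=-3.557, θ₂=0.247, ω₂=1.672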